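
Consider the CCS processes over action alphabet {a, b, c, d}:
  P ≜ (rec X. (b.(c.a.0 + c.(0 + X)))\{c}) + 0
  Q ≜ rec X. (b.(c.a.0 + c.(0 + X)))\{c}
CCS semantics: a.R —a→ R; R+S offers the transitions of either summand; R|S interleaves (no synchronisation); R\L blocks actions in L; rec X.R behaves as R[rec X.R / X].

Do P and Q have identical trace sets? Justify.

LTS(P): 2 reachable states
  m0 = (rec X. (b.(c.a.0 + c.(0 + X)))\{c}) + 0 → ··b··> m1
  m1 = (c.a.0 + c.(0 + (rec X. (b.(c.a.0 + c.(0 + X)))\{c})))\{c} → ·
LTS(Q): 2 reachable states
  n0 = rec X. (b.(c.a.0 + c.(0 + X)))\{c} → ··b··> n1
  n1 = (c.a.0 + c.(0 + (rec X. (b.(c.a.0 + c.(0 + X)))\{c})))\{c} → ·
Partition-refinement fixed point:
  B0 = {m0, n0}
  B1 = {m1, n1}
m0 ∈ B0, n0 ∈ B0 → same block
Bisimilar ⇒ trace-equivalent.

traces(P) = traces(Q)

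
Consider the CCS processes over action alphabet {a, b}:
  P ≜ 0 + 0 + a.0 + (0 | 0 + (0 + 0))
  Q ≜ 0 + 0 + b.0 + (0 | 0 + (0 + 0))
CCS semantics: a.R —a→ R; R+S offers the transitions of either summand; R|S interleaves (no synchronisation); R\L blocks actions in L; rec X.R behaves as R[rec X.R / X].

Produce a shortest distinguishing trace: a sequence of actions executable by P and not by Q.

a

Reachable graph of P (2 states):
  s0 = 0 + 0 + a.0 + (0 | 0 + (0 + 0)) :: --a--▸ s1
  s1 = 0 :: ·
Reachable graph of Q (2 states):
  t0 = 0 + 0 + b.0 + (0 | 0 + (0 + 0)) :: --b--▸ t1
  t1 = 0 :: ·
Run σ = ⟨a⟩ on P: start {s0}
  step 1 (a): {s1}
  ✓ P
Run σ = ⟨a⟩ on Q: start {t0}
  step 1 (a): ∅ (Q stuck)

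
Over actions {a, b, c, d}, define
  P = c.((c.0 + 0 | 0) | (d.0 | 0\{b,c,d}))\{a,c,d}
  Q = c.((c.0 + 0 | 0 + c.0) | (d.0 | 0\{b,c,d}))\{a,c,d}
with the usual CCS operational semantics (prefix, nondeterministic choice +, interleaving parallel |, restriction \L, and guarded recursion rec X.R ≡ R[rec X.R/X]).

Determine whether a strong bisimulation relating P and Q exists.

P ~ Q

Reachable graph of P (2 states):
  u0 = c.((c.0 + 0 | 0) | (d.0 | 0\{b,c,d}))\{a,c,d} :: —c→ u1
  u1 = ((c.0 + 0 | 0) | (d.0 | 0\{b,c,d}))\{a,c,d} :: (no moves)
Reachable graph of Q (2 states):
  v0 = c.((c.0 + 0 | 0 + c.0) | (d.0 | 0\{b,c,d}))\{a,c,d} :: —c→ v1
  v1 = ((c.0 + 0 | 0 + c.0) | (d.0 | 0\{b,c,d}))\{a,c,d} :: (no moves)
Bisimilarity quotient blocks:
  B0 = {u0, v0}
  B1 = {u1, v1}
u0 ∈ B0, v0 ∈ B0 → same block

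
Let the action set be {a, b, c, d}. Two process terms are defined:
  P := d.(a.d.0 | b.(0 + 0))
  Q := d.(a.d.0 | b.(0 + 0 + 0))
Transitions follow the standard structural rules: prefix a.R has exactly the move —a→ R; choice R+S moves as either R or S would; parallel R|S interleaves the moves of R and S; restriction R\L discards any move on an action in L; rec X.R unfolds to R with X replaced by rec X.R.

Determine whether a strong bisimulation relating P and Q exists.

YES

P's transition system — 7 states:
  p0 = d.(a.d.0 | b.(0 + 0)) :: —d→ p1
  p1 = a.d.0 | b.(0 + 0) :: —a→ p2, —b→ p3
  p2 = d.0 | b.(0 + 0) :: —b→ p4, —d→ p5
  p3 = a.d.0 | (0 + 0) :: —a→ p4
  p4 = d.0 | (0 + 0) :: —d→ p6
  p5 = 0 | b.(0 + 0) :: —b→ p6
  p6 = 0 | (0 + 0) :: ·
Q's transition system — 7 states:
  q0 = d.(a.d.0 | b.(0 + 0 + 0)) :: —d→ q1
  q1 = a.d.0 | b.(0 + 0 + 0) :: —a→ q2, —b→ q3
  q2 = d.0 | b.(0 + 0 + 0) :: —b→ q4, —d→ q5
  q3 = a.d.0 | (0 + 0 + 0) :: —a→ q4
  q4 = d.0 | (0 + 0 + 0) :: —d→ q6
  q5 = 0 | b.(0 + 0 + 0) :: —b→ q6
  q6 = 0 | (0 + 0 + 0) :: ·
Bisimilarity quotient blocks:
  B0 = {p0, q0}
  B1 = {p1, q1}
  B2 = {p3, q3}
  B3 = {p4, q4}
  B4 = {p6, q6}
  B5 = {p2, q2}
  B6 = {p5, q5}
p0 ∈ B0, q0 ∈ B0 → same block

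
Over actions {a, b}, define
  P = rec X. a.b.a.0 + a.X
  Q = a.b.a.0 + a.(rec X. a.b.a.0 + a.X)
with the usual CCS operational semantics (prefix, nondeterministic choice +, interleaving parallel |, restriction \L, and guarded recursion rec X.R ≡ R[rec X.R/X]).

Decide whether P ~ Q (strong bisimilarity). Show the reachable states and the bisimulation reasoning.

YES

Reachable graph of P (4 states):
  m0 = rec X. a.b.a.0 + a.X ⊢ —a→ m0, —a→ m1
  m1 = b.a.0 ⊢ —b→ m2
  m2 = a.0 ⊢ —a→ m3
  m3 = 0 ⊢ deadlocked
Reachable graph of Q (5 states):
  n0 = a.b.a.0 + a.(rec X. a.b.a.0 + a.X) ⊢ —a→ n1, —a→ n2
  n1 = b.a.0 ⊢ —b→ n3
  n2 = rec X. a.b.a.0 + a.X ⊢ —a→ n1, —a→ n2
  n3 = a.0 ⊢ —a→ n4
  n4 = 0 ⊢ deadlocked
Partition-refinement fixed point:
  B0 = {m0, n0, n2}
  B1 = {m1, n1}
  B2 = {m2, n3}
  B3 = {m3, n4}
m0 ∈ B0, n0 ∈ B0 → same block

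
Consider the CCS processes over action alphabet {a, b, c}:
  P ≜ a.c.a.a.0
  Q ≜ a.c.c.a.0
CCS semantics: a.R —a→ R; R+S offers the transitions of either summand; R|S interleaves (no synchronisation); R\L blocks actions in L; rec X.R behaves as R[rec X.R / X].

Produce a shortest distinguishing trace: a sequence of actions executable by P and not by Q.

P's transition system — 5 states:
  m0 = a.c.a.a.0 | =a=> m1
  m1 = c.a.a.0 | =c=> m2
  m2 = a.a.0 | =a=> m3
  m3 = a.0 | =a=> m4
  m4 = 0 | ∅
Q's transition system — 5 states:
  n0 = a.c.c.a.0 | =a=> n1
  n1 = c.c.a.0 | =c=> n2
  n2 = c.a.0 | =c=> n3
  n3 = a.0 | =a=> n4
  n4 = 0 | ∅
Run σ = ⟨aca⟩ on P: start {m0}
  step 1 (a): {m1}
  step 2 (c): {m2}
  step 3 (a): {m3}
  ✓ P
Run σ = ⟨aca⟩ on Q: start {n0}
  step 1 (a): {n1}
  step 2 (c): {n2}
  step 3 (a): ∅  — Q cannot continue

aca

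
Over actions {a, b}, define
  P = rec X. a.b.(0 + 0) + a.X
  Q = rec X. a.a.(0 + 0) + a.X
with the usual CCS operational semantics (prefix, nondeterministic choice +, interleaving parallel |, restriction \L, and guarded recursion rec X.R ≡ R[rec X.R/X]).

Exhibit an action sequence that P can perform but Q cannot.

ab

Reachable graph of P (3 states):
  u0 = rec X. a.b.(0 + 0) + a.X → =a=> u0, =a=> u1
  u1 = b.(0 + 0) → =b=> u2
  u2 = 0 + 0 → (no moves)
Reachable graph of Q (3 states):
  v0 = rec X. a.a.(0 + 0) + a.X → =a=> v0, =a=> v1
  v1 = a.(0 + 0) → =a=> v2
  v2 = 0 + 0 → (no moves)
Trace ⟨ab⟩ through P, begin at {u0}:
  after a @ step 1: {u0, u1}
  after b @ step 2: {u2}
  — P admits the full trace.
Trace ⟨ab⟩ through Q, begin at {v0}:
  after a @ step 1: {v0, v1}
  after b @ step 2: no successor for Q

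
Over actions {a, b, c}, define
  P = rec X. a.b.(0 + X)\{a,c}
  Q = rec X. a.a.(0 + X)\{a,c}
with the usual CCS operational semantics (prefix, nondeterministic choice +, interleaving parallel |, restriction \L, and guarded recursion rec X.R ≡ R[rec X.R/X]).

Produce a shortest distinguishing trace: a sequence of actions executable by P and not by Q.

ab

LTS(P): 3 reachable states
  u0 = rec X. a.b.(0 + X)\{a,c} → -a-> u1
  u1 = b.(0 + (rec X. a.b.(0 + X)\{a,c}))\{a,c} → -b-> u2
  u2 = (0 + (rec X. a.b.(0 + X)\{a,c}))\{a,c} → (no moves)
LTS(Q): 3 reachable states
  v0 = rec X. a.a.(0 + X)\{a,c} → -a-> v1
  v1 = a.(0 + (rec X. a.a.(0 + X)\{a,c}))\{a,c} → -a-> v2
  v2 = (0 + (rec X. a.a.(0 + X)\{a,c}))\{a,c} → (no moves)
Run σ = ⟨ab⟩ on P: start {u0}
  after a @ step 1: {u1}
  after b @ step 2: {u2}
  ✓ P
Run σ = ⟨ab⟩ on Q: start {v0}
  after a @ step 1: {v1}
  after b @ step 2: ∅  — Q cannot continue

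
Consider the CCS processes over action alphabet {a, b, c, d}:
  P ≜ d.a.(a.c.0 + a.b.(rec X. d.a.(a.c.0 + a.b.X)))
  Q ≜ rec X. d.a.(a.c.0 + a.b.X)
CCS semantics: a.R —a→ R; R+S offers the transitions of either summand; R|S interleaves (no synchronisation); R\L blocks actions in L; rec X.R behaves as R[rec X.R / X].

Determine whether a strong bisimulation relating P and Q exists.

YES

LTS(P): 7 reachable states
  u0 = d.a.(a.c.0 + a.b.(rec X. d.a.(a.c.0 + a.b.X))) | -d-> u1
  u1 = a.(a.c.0 + a.b.(rec X. d.a.(a.c.0 + a.b.X))) | -a-> u2
  u2 = a.c.0 + a.b.(rec X. d.a.(a.c.0 + a.b.X)) | -a-> u3, -a-> u4
  u3 = b.(rec X. d.a.(a.c.0 + a.b.X)) | -b-> u5
  u4 = c.0 | -c-> u6
  u5 = rec X. d.a.(a.c.0 + a.b.X) | -d-> u1
  u6 = 0 | (no moves)
LTS(Q): 6 reachable states
  v0 = rec X. d.a.(a.c.0 + a.b.X) | -d-> v1
  v1 = a.(a.c.0 + a.b.(rec X. d.a.(a.c.0 + a.b.X))) | -a-> v2
  v2 = a.c.0 + a.b.(rec X. d.a.(a.c.0 + a.b.X)) | -a-> v3, -a-> v4
  v3 = b.(rec X. d.a.(a.c.0 + a.b.X)) | -b-> v0
  v4 = c.0 | -c-> v5
  v5 = 0 | (no moves)
Coarsest stable partition (strong bisimilarity classes):
  B0 = {u0, u5, v0}
  B1 = {u1, v1}
  B2 = {u2, v2}
  B3 = {u3, v3}
  B4 = {u4, v4}
  B5 = {u6, v5}
u0 ∈ B0, v0 ∈ B0 → same block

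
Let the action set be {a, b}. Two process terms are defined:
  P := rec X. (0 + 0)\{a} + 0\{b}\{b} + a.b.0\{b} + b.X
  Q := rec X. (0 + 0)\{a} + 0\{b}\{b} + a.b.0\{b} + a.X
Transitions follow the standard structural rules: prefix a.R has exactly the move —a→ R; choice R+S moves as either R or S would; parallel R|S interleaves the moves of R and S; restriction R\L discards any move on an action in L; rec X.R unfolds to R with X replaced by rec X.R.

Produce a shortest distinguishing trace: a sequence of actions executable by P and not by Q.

b

Reachable graph of P (3 states):
  m0 = rec X. (0 + 0)\{a} + 0\{b}\{b} + a.b.0\{b} + b.X → —a→ m1, —b→ m0
  m1 = b.0\{b} → —b→ m2
  m2 = 0\{b} → stopped
Reachable graph of Q (3 states):
  n0 = rec X. (0 + 0)\{a} + 0\{b}\{b} + a.b.0\{b} + a.X → —a→ n0, —a→ n1
  n1 = b.0\{b} → —b→ n2
  n2 = 0\{b} → stopped
Run σ = ⟨b⟩ on P: start {m0}
  step 1 (b): {m0}
  ✓ P
Run σ = ⟨b⟩ on Q: start {n0}
  step 1 (b): ∅ (Q stuck)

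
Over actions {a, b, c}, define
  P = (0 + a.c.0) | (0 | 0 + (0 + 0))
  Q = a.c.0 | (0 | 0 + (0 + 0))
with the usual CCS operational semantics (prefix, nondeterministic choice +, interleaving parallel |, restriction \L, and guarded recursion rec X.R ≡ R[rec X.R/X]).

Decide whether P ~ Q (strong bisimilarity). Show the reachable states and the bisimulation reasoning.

YES

Reachable graph of P (3 states):
  u0 = (0 + a.c.0) | (0 | 0 + (0 + 0)) → --a--▸ u1
  u1 = c.0 | (0 | 0 + (0 + 0)) → --c--▸ u2
  u2 = 0 | (0 | 0 + (0 + 0)) → deadlocked
Reachable graph of Q (3 states):
  v0 = a.c.0 | (0 | 0 + (0 + 0)) → --a--▸ v1
  v1 = c.0 | (0 | 0 + (0 + 0)) → --c--▸ v2
  v2 = 0 | (0 | 0 + (0 + 0)) → deadlocked
Bisimilarity quotient blocks:
  B0 = {u0, v0}
  B1 = {u1, v1}
  B2 = {u2, v2}
u0 ∈ B0, v0 ∈ B0 → same block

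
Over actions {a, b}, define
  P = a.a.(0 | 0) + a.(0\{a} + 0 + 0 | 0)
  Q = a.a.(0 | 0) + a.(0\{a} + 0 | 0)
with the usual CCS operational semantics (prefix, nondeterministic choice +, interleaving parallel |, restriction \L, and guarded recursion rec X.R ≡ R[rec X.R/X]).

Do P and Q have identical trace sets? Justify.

trace-equivalent

P's transition system — 4 states:
  p0 = a.a.(0 | 0) + a.(0\{a} + 0 + 0 | 0) → -a-> p1, -a-> p2
  p1 = 0\{a} + 0 + 0 | 0 → ·
  p2 = a.(0 | 0) → -a-> p3
  p3 = 0 | 0 → ·
Q's transition system — 4 states:
  q0 = a.a.(0 | 0) + a.(0\{a} + 0 | 0) → -a-> q1, -a-> q2
  q1 = 0\{a} + 0 | 0 → ·
  q2 = a.(0 | 0) → -a-> q3
  q3 = 0 | 0 → ·
Partition-refinement fixed point:
  B0 = {p0, q0}
  B1 = {p1, p3, q1, q3}
  B2 = {p2, q2}
p0 ∈ B0, q0 ∈ B0 → same block
Bisimilar ⇒ trace-equivalent.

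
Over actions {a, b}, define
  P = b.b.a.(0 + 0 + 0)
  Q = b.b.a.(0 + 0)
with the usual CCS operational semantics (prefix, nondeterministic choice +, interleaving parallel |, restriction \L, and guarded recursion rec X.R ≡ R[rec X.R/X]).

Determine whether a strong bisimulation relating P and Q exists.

P ~ Q

P's transition system — 4 states:
  u0 = b.b.a.(0 + 0 + 0) has moves =b=> u1
  u1 = b.a.(0 + 0 + 0) has moves =b=> u2
  u2 = a.(0 + 0 + 0) has moves =a=> u3
  u3 = 0 + 0 + 0 has moves (no moves)
Q's transition system — 4 states:
  v0 = b.b.a.(0 + 0) has moves =b=> v1
  v1 = b.a.(0 + 0) has moves =b=> v2
  v2 = a.(0 + 0) has moves =a=> v3
  v3 = 0 + 0 has moves (no moves)
Partition-refinement fixed point:
  B0 = {u0, v0}
  B1 = {u1, v1}
  B2 = {u2, v2}
  B3 = {u3, v3}
u0 ∈ B0, v0 ∈ B0 → same block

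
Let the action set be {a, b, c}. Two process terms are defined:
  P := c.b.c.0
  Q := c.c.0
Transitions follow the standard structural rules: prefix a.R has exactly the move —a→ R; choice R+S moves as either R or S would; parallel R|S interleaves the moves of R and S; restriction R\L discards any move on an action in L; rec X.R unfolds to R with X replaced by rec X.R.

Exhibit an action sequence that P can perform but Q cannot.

P's transition system — 4 states:
  p0 = c.b.c.0 → --c--▸ p1
  p1 = b.c.0 → --b--▸ p2
  p2 = c.0 → --c--▸ p3
  p3 = 0 → stopped
Q's transition system — 3 states:
  q0 = c.c.0 → --c--▸ q1
  q1 = c.0 → --c--▸ q2
  q2 = 0 → stopped
Executing cb from P (initial set {p0}):
  after c @ step 1: {p1}
  after b @ step 2: {p2}
  — P admits the full trace.
Executing cb from Q (initial set {q0}):
  after c @ step 1: {q1}
  after b @ step 2: ∅ (Q stuck)

cb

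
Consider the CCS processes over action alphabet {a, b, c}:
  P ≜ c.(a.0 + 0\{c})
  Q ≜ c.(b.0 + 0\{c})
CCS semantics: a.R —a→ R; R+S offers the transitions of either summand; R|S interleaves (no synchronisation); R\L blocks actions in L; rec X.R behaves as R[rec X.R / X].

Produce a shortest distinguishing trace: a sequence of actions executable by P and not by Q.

ca

P's transition system — 3 states:
  u0 = c.(a.0 + 0\{c}) ⊢ ··c··> u1
  u1 = a.0 + 0\{c} ⊢ ··a··> u2
  u2 = 0 ⊢ ∅
Q's transition system — 3 states:
  v0 = c.(b.0 + 0\{c}) ⊢ ··c··> v1
  v1 = b.0 + 0\{c} ⊢ ··b··> v2
  v2 = 0 ⊢ ∅
Trace ⟨ca⟩ through P, begin at {u0}:
  step 1 (c): {u1}
  step 2 (a): {u2}
  ✓ P
Trace ⟨ca⟩ through Q, begin at {v0}:
  step 1 (c): {v1}
  step 2 (a): ∅  — Q cannot continue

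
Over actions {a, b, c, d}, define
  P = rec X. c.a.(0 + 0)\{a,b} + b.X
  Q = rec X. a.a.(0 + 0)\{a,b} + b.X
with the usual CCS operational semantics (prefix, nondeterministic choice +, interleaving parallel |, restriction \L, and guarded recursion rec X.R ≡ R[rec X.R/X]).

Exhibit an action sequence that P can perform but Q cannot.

P's transition system — 3 states:
  s0 = rec X. c.a.(0 + 0)\{a,b} + b.X :: -b-> s0, -c-> s1
  s1 = a.(0 + 0)\{a,b} :: -a-> s2
  s2 = (0 + 0)\{a,b} :: ·
Q's transition system — 3 states:
  t0 = rec X. a.a.(0 + 0)\{a,b} + b.X :: -a-> t1, -b-> t0
  t1 = a.(0 + 0)\{a,b} :: -a-> t2
  t2 = (0 + 0)\{a,b} :: ·
Executing c from P (initial set {s0}):
  step 1 (c): {s1}
  — P admits the full trace.
Executing c from Q (initial set {t0}):
  step 1 (c): ∅  — Q cannot continue

c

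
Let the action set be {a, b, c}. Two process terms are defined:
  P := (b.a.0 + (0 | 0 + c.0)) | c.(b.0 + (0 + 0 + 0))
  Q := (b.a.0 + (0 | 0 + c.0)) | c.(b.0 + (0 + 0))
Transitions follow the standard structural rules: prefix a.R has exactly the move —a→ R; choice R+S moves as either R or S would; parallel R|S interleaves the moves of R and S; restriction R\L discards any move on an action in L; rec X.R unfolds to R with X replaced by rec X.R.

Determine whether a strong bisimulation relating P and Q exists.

Reachable graph of P (9 states):
  p0 = (b.a.0 + (0 | 0 + c.0)) | c.(b.0 + (0 + 0 + 0)) | ··b··> p1, ··c··> p2, ··c··> p3
  p1 = a.0 | c.(b.0 + (0 + 0 + 0)) | ··a··> p3, ··c··> p4
  p2 = (b.a.0 + (0 | 0 + c.0)) | (b.0 + (0 + 0 + 0)) | ··b··> p4, ··b··> p5, ··c··> p6
  p3 = 0 | c.(b.0 + (0 + 0 + 0)) | ··c··> p6
  p4 = a.0 | (b.0 + (0 + 0 + 0)) | ··a··> p6, ··b··> p7
  p5 = (b.a.0 + (0 | 0 + c.0)) | 0 | ··b··> p7, ··c··> p8
  p6 = 0 | (b.0 + (0 + 0 + 0)) | ··b··> p8
  p7 = a.0 | 0 | ··a··> p8
  p8 = 0 | 0 | deadlocked
Reachable graph of Q (9 states):
  q0 = (b.a.0 + (0 | 0 + c.0)) | c.(b.0 + (0 + 0)) | ··b··> q1, ··c··> q2, ··c··> q3
  q1 = a.0 | c.(b.0 + (0 + 0)) | ··a··> q3, ··c··> q4
  q2 = (b.a.0 + (0 | 0 + c.0)) | (b.0 + (0 + 0)) | ··b··> q4, ··b··> q5, ··c··> q6
  q3 = 0 | c.(b.0 + (0 + 0)) | ··c··> q6
  q4 = a.0 | (b.0 + (0 + 0)) | ··a··> q6, ··b··> q7
  q5 = (b.a.0 + (0 | 0 + c.0)) | 0 | ··b··> q7, ··c··> q8
  q6 = 0 | (b.0 + (0 + 0)) | ··b··> q8
  q7 = a.0 | 0 | ··a··> q8
  q8 = 0 | 0 | deadlocked
Bisimilarity quotient blocks:
  B0 = {p0, q0}
  B1 = {p3, q3}
  B2 = {p6, q6}
  B3 = {p8, q8}
  B4 = {p1, q1}
  B5 = {p4, q4}
  B6 = {p7, q7}
  B7 = {p2, q2}
  B8 = {p5, q5}
p0 ∈ B0, q0 ∈ B0 → same block

bisimilar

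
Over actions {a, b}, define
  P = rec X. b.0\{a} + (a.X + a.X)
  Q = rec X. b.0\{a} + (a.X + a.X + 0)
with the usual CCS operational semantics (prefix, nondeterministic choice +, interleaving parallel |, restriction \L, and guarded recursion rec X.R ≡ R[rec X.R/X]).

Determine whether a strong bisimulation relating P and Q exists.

bisimilar

Reachable graph of P (2 states):
  m0 = rec X. b.0\{a} + (a.X + a.X) has moves -a-> m0, -b-> m1
  m1 = 0\{a} has moves ·
Reachable graph of Q (2 states):
  n0 = rec X. b.0\{a} + (a.X + a.X + 0) has moves -a-> n0, -b-> n1
  n1 = 0\{a} has moves ·
Coarsest stable partition (strong bisimilarity classes):
  B0 = {m0, n0}
  B1 = {m1, n1}
m0 ∈ B0, n0 ∈ B0 → same block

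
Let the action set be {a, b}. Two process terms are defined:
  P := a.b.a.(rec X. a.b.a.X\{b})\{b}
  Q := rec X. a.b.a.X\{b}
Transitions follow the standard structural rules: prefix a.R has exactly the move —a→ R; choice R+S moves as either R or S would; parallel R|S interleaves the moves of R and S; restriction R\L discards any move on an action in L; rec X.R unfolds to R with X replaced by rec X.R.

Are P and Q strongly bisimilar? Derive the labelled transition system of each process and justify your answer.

YES

Reachable graph of P (5 states):
  m0 = a.b.a.(rec X. a.b.a.X\{b})\{b} → ··a··> m1
  m1 = b.a.(rec X. a.b.a.X\{b})\{b} → ··b··> m2
  m2 = a.(rec X. a.b.a.X\{b})\{b} → ··a··> m3
  m3 = (rec X. a.b.a.X\{b})\{b} → ··a··> m4
  m4 = (b.a.(rec X. a.b.a.X\{b})\{b})\{b} → ·
Reachable graph of Q (5 states):
  n0 = rec X. a.b.a.X\{b} → ··a··> n1
  n1 = b.a.(rec X. a.b.a.X\{b})\{b} → ··b··> n2
  n2 = a.(rec X. a.b.a.X\{b})\{b} → ··a··> n3
  n3 = (rec X. a.b.a.X\{b})\{b} → ··a··> n4
  n4 = (b.a.(rec X. a.b.a.X\{b})\{b})\{b} → ·
Bisimilarity quotient blocks:
  B0 = {m0, n0}
  B1 = {m1, n1}
  B2 = {m2, n2}
  B3 = {m3, n3}
  B4 = {m4, n4}
m0 ∈ B0, n0 ∈ B0 → same block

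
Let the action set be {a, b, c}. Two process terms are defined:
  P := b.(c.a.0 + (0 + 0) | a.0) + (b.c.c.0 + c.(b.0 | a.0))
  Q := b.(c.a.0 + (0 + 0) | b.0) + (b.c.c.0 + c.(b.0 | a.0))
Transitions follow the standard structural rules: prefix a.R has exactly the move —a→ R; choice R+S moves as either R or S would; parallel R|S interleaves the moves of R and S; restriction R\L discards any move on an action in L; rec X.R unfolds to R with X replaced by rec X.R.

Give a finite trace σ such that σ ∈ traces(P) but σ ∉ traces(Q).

P's transition system — 11 states:
  m0 = b.(c.a.0 + (0 + 0) | a.0) + (b.c.c.0 + c.(b.0 | a.0)) → ··b··> m1, ··b··> m2, ··c··> m3
  m1 = c.a.0 + (0 + 0) | a.0 → ··a··> m4, ··c··> m5
  m2 = c.c.0 → ··c··> m6
  m3 = b.0 | a.0 → ··a··> m7, ··b··> m8
  m4 = (0 + 0) | 0 → (no moves)
  m5 = a.0 → ··a··> m9
  m6 = c.0 → ··c··> m9
  m7 = b.0 | 0 → ··b··> m10
  m8 = 0 | a.0 → ··a··> m10
  m9 = 0 → (no moves)
  m10 = 0 | 0 → (no moves)
Q's transition system — 11 states:
  n0 = b.(c.a.0 + (0 + 0) | b.0) + (b.c.c.0 + c.(b.0 | a.0)) → ··b··> n1, ··b··> n2, ··c··> n3
  n1 = c.a.0 + (0 + 0) | b.0 → ··b··> n4, ··c··> n5
  n2 = c.c.0 → ··c··> n6
  n3 = b.0 | a.0 → ··a··> n7, ··b··> n8
  n4 = (0 + 0) | 0 → (no moves)
  n5 = a.0 → ··a··> n9
  n6 = c.0 → ··c··> n9
  n7 = b.0 | 0 → ··b··> n10
  n8 = 0 | a.0 → ··a··> n10
  n9 = 0 → (no moves)
  n10 = 0 | 0 → (no moves)
Run σ = ⟨ba⟩ on P: start {m0}
  after b @ step 1: {m1, m2}
  after a @ step 2: {m4}
  — P admits the full trace.
Run σ = ⟨ba⟩ on Q: start {n0}
  after b @ step 1: {n1, n2}
  after a @ step 2: no successor for Q

ba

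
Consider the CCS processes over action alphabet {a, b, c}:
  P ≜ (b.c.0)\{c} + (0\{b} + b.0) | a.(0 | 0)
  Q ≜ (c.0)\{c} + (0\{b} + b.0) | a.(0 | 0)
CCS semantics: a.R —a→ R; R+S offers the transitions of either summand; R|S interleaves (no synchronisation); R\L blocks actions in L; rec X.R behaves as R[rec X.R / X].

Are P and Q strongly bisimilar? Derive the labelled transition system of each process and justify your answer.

P ≁ Q

P's transition system — 5 states:
  p0 = (b.c.0)\{c} + (0\{b} + b.0) | a.(0 | 0) | =a=> p1, =b=> p2, =b=> p3
  p1 = (0\{b} + b.0) | (0 | 0) | =b=> p4
  p2 = (c.0)\{c} | (no moves)
  p3 = 0 | a.(0 | 0) | =a=> p4
  p4 = 0 | (0 | 0) | (no moves)
Q's transition system — 4 states:
  q0 = (c.0)\{c} + (0\{b} + b.0) | a.(0 | 0) | =a=> q1, =b=> q2
  q1 = (0\{b} + b.0) | (0 | 0) | =b=> q3
  q2 = 0 | a.(0 | 0) | =a=> q3
  q3 = 0 | (0 | 0) | (no moves)
Partition-refinement fixed point:
  B0 = {p0}
  B1 = {p1, q1}
  B2 = {p2, p4, q3}
  B3 = {p3, q2}
  B4 = {q0}
p0 ∈ B0, q0 ∈ B4 → different blocks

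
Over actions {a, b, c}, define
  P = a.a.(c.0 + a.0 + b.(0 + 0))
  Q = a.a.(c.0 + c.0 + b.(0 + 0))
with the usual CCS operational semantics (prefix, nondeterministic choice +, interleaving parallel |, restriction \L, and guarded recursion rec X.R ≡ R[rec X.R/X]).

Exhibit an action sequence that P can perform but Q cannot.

P's transition system — 5 states:
  s0 = a.a.(c.0 + a.0 + b.(0 + 0)) ⊢ -a-> s1
  s1 = a.(c.0 + a.0 + b.(0 + 0)) ⊢ -a-> s2
  s2 = c.0 + a.0 + b.(0 + 0) ⊢ -a-> s3, -b-> s4, -c-> s3
  s3 = 0 ⊢ (no moves)
  s4 = 0 + 0 ⊢ (no moves)
Q's transition system — 5 states:
  t0 = a.a.(c.0 + c.0 + b.(0 + 0)) ⊢ -a-> t1
  t1 = a.(c.0 + c.0 + b.(0 + 0)) ⊢ -a-> t2
  t2 = c.0 + c.0 + b.(0 + 0) ⊢ -b-> t3, -c-> t4
  t3 = 0 + 0 ⊢ (no moves)
  t4 = 0 ⊢ (no moves)
Run σ = ⟨aaa⟩ on P: start {s0}
  [1] a ⇒ {s1}
  [2] a ⇒ {s2}
  [3] a ⇒ {s3}
  ✓ P
Run σ = ⟨aaa⟩ on Q: start {t0}
  [1] a ⇒ {t1}
  [2] a ⇒ {t2}
  [3] a ⇒ ∅ (Q stuck)

aaa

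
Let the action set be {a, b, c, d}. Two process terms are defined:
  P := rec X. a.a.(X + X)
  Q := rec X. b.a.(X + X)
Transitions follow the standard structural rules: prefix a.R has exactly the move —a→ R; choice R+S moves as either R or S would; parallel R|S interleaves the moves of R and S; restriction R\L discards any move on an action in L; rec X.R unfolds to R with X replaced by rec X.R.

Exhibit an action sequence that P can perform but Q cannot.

a

Reachable graph of P (3 states):
  s0 = rec X. a.a.(X + X) → —a→ s1
  s1 = a.((rec X. a.a.(X + X)) + (rec X. a.a.(X + X))) → —a→ s2
  s2 = (rec X. a.a.(X + X)) + (rec X. a.a.(X + X)) → —a→ s1
Reachable graph of Q (3 states):
  t0 = rec X. b.a.(X + X) → —b→ t1
  t1 = a.((rec X. b.a.(X + X)) + (rec X. b.a.(X + X))) → —a→ t2
  t2 = (rec X. b.a.(X + X)) + (rec X. b.a.(X + X)) → —b→ t1
Run σ = ⟨a⟩ on P: start {s0}
  [1] a ⇒ {s1}
  ✓ P
Run σ = ⟨a⟩ on Q: start {t0}
  [1] a ⇒ no successor for Q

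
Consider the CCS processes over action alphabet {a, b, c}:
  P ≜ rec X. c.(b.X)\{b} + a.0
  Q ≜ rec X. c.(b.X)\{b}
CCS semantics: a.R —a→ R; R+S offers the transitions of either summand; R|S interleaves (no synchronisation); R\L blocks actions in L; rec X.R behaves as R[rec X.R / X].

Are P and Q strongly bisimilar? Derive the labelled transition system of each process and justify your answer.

P's transition system — 3 states:
  s0 = rec X. c.(b.X)\{b} + a.0 → --a--▸ s1, --c--▸ s2
  s1 = 0 → stopped
  s2 = (b.(rec X. c.(b.X)\{b} + a.0))\{b} → stopped
Q's transition system — 2 states:
  t0 = rec X. c.(b.X)\{b} → --c--▸ t1
  t1 = (b.(rec X. c.(b.X)\{b}))\{b} → stopped
Coarsest stable partition (strong bisimilarity classes):
  B0 = {s0}
  B1 = {s1, s2, t1}
  B2 = {t0}
s0 ∈ B0, t0 ∈ B2 → different blocks

not bisimilar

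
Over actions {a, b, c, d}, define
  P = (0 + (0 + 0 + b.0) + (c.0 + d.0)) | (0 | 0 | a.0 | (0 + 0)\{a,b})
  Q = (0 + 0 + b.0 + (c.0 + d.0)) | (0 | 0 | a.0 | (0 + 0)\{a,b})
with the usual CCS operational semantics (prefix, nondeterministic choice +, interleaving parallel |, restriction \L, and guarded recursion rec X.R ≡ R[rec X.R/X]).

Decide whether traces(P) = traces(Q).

YES

LTS(P): 4 reachable states
  p0 = (0 + (0 + 0 + b.0) + (c.0 + d.0)) | (0 | 0 | a.0 | (0 + 0)\{a,b}) → -a-> p1, -b-> p2, -c-> p2, -d-> p2
  p1 = (0 + (0 + 0 + b.0) + (c.0 + d.0)) | (0 | 0 | 0 | (0 + 0)\{a,b}) → -b-> p3, -c-> p3, -d-> p3
  p2 = 0 | (0 | 0 | a.0 | (0 + 0)\{a,b}) → -a-> p3
  p3 = 0 | (0 | 0 | 0 | (0 + 0)\{a,b}) → stopped
LTS(Q): 4 reachable states
  q0 = (0 + 0 + b.0 + (c.0 + d.0)) | (0 | 0 | a.0 | (0 + 0)\{a,b}) → -a-> q1, -b-> q2, -c-> q2, -d-> q2
  q1 = (0 + 0 + b.0 + (c.0 + d.0)) | (0 | 0 | 0 | (0 + 0)\{a,b}) → -b-> q3, -c-> q3, -d-> q3
  q2 = 0 | (0 | 0 | a.0 | (0 + 0)\{a,b}) → -a-> q3
  q3 = 0 | (0 | 0 | 0 | (0 + 0)\{a,b}) → stopped
Partition-refinement fixed point:
  B0 = {p0, q0}
  B1 = {p2, q2}
  B2 = {p3, q3}
  B3 = {p1, q1}
p0 ∈ B0, q0 ∈ B0 → same block
Bisimilar ⇒ trace-equivalent.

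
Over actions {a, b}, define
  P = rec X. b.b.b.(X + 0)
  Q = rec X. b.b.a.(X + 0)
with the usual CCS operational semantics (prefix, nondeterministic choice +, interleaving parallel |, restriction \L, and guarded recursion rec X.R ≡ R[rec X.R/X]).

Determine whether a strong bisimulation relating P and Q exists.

P's transition system — 4 states:
  p0 = rec X. b.b.b.(X + 0) ⊢ =b=> p1
  p1 = b.b.((rec X. b.b.b.(X + 0)) + 0) ⊢ =b=> p2
  p2 = b.((rec X. b.b.b.(X + 0)) + 0) ⊢ =b=> p3
  p3 = (rec X. b.b.b.(X + 0)) + 0 ⊢ =b=> p1
Q's transition system — 4 states:
  q0 = rec X. b.b.a.(X + 0) ⊢ =b=> q1
  q1 = b.a.((rec X. b.b.a.(X + 0)) + 0) ⊢ =b=> q2
  q2 = a.((rec X. b.b.a.(X + 0)) + 0) ⊢ =a=> q3
  q3 = (rec X. b.b.a.(X + 0)) + 0 ⊢ =b=> q1
Bisimilarity quotient blocks:
  B0 = {p0, p1, p2, p3}
  B1 = {q0, q3}
  B2 = {q1}
  B3 = {q2}
p0 ∈ B0, q0 ∈ B1 → different blocks

not bisimilar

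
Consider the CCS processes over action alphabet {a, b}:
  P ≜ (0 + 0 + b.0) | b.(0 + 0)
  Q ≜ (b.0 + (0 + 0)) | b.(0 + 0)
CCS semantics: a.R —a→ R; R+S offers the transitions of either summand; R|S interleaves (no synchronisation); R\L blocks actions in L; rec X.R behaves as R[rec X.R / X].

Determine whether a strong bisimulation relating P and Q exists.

YES

Reachable graph of P (4 states):
  s0 = (0 + 0 + b.0) | b.(0 + 0) → —b→ s1, —b→ s2
  s1 = (0 + 0 + b.0) | (0 + 0) → —b→ s3
  s2 = 0 | b.(0 + 0) → —b→ s3
  s3 = 0 | (0 + 0) → ∅
Reachable graph of Q (4 states):
  t0 = (b.0 + (0 + 0)) | b.(0 + 0) → —b→ t1, —b→ t2
  t1 = (b.0 + (0 + 0)) | (0 + 0) → —b→ t3
  t2 = 0 | b.(0 + 0) → —b→ t3
  t3 = 0 | (0 + 0) → ∅
Coarsest stable partition (strong bisimilarity classes):
  B0 = {s0, t0}
  B1 = {s1, s2, t1, t2}
  B2 = {s3, t3}
s0 ∈ B0, t0 ∈ B0 → same block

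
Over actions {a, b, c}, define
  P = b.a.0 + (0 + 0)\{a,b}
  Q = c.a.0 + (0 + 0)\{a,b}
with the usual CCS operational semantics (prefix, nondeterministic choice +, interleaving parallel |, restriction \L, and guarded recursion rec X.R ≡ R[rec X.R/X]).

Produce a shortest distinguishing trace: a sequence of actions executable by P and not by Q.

P's transition system — 3 states:
  p0 = b.a.0 + (0 + 0)\{a,b} has moves --b--▸ p1
  p1 = a.0 has moves --a--▸ p2
  p2 = 0 has moves stopped
Q's transition system — 3 states:
  q0 = c.a.0 + (0 + 0)\{a,b} has moves --c--▸ q1
  q1 = a.0 has moves --a--▸ q2
  q2 = 0 has moves stopped
Executing b from P (initial set {p0}):
  [1] b ⇒ {p1}
  P completes σ.
Executing b from Q (initial set {q0}):
  [1] b ⇒ ∅  — Q cannot continue

b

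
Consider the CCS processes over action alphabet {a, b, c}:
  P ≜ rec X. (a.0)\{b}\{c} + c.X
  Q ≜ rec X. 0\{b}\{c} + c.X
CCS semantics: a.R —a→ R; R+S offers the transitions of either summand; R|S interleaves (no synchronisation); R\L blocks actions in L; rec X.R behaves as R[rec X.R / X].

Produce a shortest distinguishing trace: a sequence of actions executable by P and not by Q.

a

LTS(P): 2 reachable states
  p0 = rec X. (a.0)\{b}\{c} + c.X :: --a--▸ p1, --c--▸ p0
  p1 = 0\{b}\{c} :: deadlocked
LTS(Q): 1 reachable states
  q0 = rec X. 0\{b}\{c} + c.X :: --c--▸ q0
Executing a from P (initial set {p0}):
  [1] a ⇒ {p1}
  P completes σ.
Executing a from Q (initial set {q0}):
  [1] a ⇒ no successor for Q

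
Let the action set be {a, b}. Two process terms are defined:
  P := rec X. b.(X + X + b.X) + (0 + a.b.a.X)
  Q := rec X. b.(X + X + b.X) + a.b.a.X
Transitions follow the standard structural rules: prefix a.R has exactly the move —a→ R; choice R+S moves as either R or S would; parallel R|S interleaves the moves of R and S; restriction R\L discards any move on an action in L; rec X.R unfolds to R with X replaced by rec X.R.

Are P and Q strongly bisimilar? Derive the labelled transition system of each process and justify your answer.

Reachable graph of P (4 states):
  u0 = rec X. b.(X + X + b.X) + (0 + a.b.a.X) ⊢ —a→ u1, —b→ u2
  u1 = b.a.(rec X. b.(X + X + b.X) + (0 + a.b.a.X)) ⊢ —b→ u3
  u2 = (rec X. b.(X + X + b.X) + (0 + a.b.a.X)) + (rec X. b.(X + X + b.X) + (0 + a.b.a.X)) + b.(rec X. b.(X + X + b.X) + (0 + a.b.a.X)) ⊢ —a→ u1, —b→ u0, —b→ u2
  u3 = a.(rec X. b.(X + X + b.X) + (0 + a.b.a.X)) ⊢ —a→ u0
Reachable graph of Q (4 states):
  v0 = rec X. b.(X + X + b.X) + a.b.a.X ⊢ —a→ v1, —b→ v2
  v1 = b.a.(rec X. b.(X + X + b.X) + a.b.a.X) ⊢ —b→ v3
  v2 = (rec X. b.(X + X + b.X) + a.b.a.X) + (rec X. b.(X + X + b.X) + a.b.a.X) + b.(rec X. b.(X + X + b.X) + a.b.a.X) ⊢ —a→ v1, —b→ v0, —b→ v2
  v3 = a.(rec X. b.(X + X + b.X) + a.b.a.X) ⊢ —a→ v0
Coarsest stable partition (strong bisimilarity classes):
  B0 = {u0, u2, v0, v2}
  B1 = {u1, v1}
  B2 = {u3, v3}
u0 ∈ B0, v0 ∈ B0 → same block

bisimilar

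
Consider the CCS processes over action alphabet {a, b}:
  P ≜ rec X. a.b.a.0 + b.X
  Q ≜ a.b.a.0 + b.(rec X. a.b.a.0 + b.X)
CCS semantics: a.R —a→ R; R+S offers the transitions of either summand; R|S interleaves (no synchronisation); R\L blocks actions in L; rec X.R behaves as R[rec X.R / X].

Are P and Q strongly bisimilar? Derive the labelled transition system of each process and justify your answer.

LTS(P): 4 reachable states
  p0 = rec X. a.b.a.0 + b.X | —a→ p1, —b→ p0
  p1 = b.a.0 | —b→ p2
  p2 = a.0 | —a→ p3
  p3 = 0 | deadlocked
LTS(Q): 5 reachable states
  q0 = a.b.a.0 + b.(rec X. a.b.a.0 + b.X) | —a→ q1, —b→ q2
  q1 = b.a.0 | —b→ q3
  q2 = rec X. a.b.a.0 + b.X | —a→ q1, —b→ q2
  q3 = a.0 | —a→ q4
  q4 = 0 | deadlocked
Bisimilarity quotient blocks:
  B0 = {p0, q0, q2}
  B1 = {p1, q1}
  B2 = {p2, q3}
  B3 = {p3, q4}
p0 ∈ B0, q0 ∈ B0 → same block

bisimilar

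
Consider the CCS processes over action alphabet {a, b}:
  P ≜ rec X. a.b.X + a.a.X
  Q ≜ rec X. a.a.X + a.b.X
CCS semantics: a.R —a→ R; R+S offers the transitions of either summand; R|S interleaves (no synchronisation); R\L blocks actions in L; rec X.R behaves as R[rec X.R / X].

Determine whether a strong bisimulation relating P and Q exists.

Reachable graph of P (3 states):
  p0 = rec X. a.b.X + a.a.X :: =a=> p1, =a=> p2
  p1 = a.(rec X. a.b.X + a.a.X) :: =a=> p0
  p2 = b.(rec X. a.b.X + a.a.X) :: =b=> p0
Reachable graph of Q (3 states):
  q0 = rec X. a.a.X + a.b.X :: =a=> q1, =a=> q2
  q1 = a.(rec X. a.a.X + a.b.X) :: =a=> q0
  q2 = b.(rec X. a.a.X + a.b.X) :: =b=> q0
Partition-refinement fixed point:
  B0 = {p0, q0}
  B1 = {p1, q1}
  B2 = {p2, q2}
p0 ∈ B0, q0 ∈ B0 → same block

P ~ Q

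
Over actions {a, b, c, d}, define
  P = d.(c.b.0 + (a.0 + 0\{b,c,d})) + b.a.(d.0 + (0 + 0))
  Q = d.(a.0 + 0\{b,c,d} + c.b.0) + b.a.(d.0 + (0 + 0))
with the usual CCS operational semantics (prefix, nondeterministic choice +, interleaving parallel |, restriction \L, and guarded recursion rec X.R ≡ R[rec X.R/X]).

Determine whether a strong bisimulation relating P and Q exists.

bisimilar

Reachable graph of P (6 states):
  s0 = d.(c.b.0 + (a.0 + 0\{b,c,d})) + b.a.(d.0 + (0 + 0)) → —b→ s1, —d→ s2
  s1 = a.(d.0 + (0 + 0)) → —a→ s3
  s2 = c.b.0 + (a.0 + 0\{b,c,d}) → —a→ s4, —c→ s5
  s3 = d.0 + (0 + 0) → —d→ s4
  s4 = 0 → (no moves)
  s5 = b.0 → —b→ s4
Reachable graph of Q (6 states):
  t0 = d.(a.0 + 0\{b,c,d} + c.b.0) + b.a.(d.0 + (0 + 0)) → —b→ t1, —d→ t2
  t1 = a.(d.0 + (0 + 0)) → —a→ t3
  t2 = a.0 + 0\{b,c,d} + c.b.0 → —a→ t4, —c→ t5
  t3 = d.0 + (0 + 0) → —d→ t4
  t4 = 0 → (no moves)
  t5 = b.0 → —b→ t4
Coarsest stable partition (strong bisimilarity classes):
  B0 = {s0, t0}
  B1 = {s2, t2}
  B2 = {s4, t4}
  B3 = {s5, t5}
  B4 = {s1, t1}
  B5 = {s3, t3}
s0 ∈ B0, t0 ∈ B0 → same block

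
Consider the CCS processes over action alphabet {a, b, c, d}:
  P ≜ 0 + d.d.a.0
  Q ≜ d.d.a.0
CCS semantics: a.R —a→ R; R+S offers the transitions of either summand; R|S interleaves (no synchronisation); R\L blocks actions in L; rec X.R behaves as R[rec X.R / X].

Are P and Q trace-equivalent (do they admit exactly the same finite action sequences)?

LTS(P): 4 reachable states
  m0 = 0 + d.d.a.0 has moves =d=> m1
  m1 = d.a.0 has moves =d=> m2
  m2 = a.0 has moves =a=> m3
  m3 = 0 has moves ·
LTS(Q): 4 reachable states
  n0 = d.d.a.0 has moves =d=> n1
  n1 = d.a.0 has moves =d=> n2
  n2 = a.0 has moves =a=> n3
  n3 = 0 has moves ·
Coarsest stable partition (strong bisimilarity classes):
  B0 = {m0, n0}
  B1 = {m1, n1}
  B2 = {m2, n2}
  B3 = {m3, n3}
m0 ∈ B0, n0 ∈ B0 → same block
Bisimilar ⇒ trace-equivalent.

trace-equivalent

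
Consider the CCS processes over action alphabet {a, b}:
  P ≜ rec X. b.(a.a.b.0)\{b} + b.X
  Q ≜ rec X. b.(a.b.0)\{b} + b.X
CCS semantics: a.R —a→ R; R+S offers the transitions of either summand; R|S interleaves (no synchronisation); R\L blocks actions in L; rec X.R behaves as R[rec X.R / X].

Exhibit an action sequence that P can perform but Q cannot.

Reachable graph of P (4 states):
  s0 = rec X. b.(a.a.b.0)\{b} + b.X → --b--▸ s0, --b--▸ s1
  s1 = (a.a.b.0)\{b} → --a--▸ s2
  s2 = (a.b.0)\{b} → --a--▸ s3
  s3 = (b.0)\{b} → ∅
Reachable graph of Q (3 states):
  t0 = rec X. b.(a.b.0)\{b} + b.X → --b--▸ t0, --b--▸ t1
  t1 = (a.b.0)\{b} → --a--▸ t2
  t2 = (b.0)\{b} → ∅
Trace ⟨baa⟩ through P, begin at {s0}:
  [1] b ⇒ {s0, s1}
  [2] a ⇒ {s2}
  [3] a ⇒ {s3}
  — P admits the full trace.
Trace ⟨baa⟩ through Q, begin at {t0}:
  [1] b ⇒ {t0, t1}
  [2] a ⇒ {t2}
  [3] a ⇒ ∅  — Q cannot continue

baa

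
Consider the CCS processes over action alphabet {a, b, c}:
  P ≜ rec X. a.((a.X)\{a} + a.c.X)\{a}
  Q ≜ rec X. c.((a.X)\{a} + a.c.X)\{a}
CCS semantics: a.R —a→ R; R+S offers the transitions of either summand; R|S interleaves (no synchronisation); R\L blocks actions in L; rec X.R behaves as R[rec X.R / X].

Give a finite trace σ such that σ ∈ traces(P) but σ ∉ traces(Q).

Reachable graph of P (2 states):
  u0 = rec X. a.((a.X)\{a} + a.c.X)\{a} | --a--▸ u1
  u1 = ((a.(rec X. a.((a.X)\{a} + a.c.X)\{a}))\{a} + a.c.(rec X. a.((a.X)\{a} + a.c.X)\{a}))\{a} | deadlocked
Reachable graph of Q (2 states):
  v0 = rec X. c.((a.X)\{a} + a.c.X)\{a} | --c--▸ v1
  v1 = ((a.(rec X. c.((a.X)\{a} + a.c.X)\{a}))\{a} + a.c.(rec X. c.((a.X)\{a} + a.c.X)\{a}))\{a} | deadlocked
Executing a from P (initial set {u0}):
  after a @ step 1: {u1}
  P completes σ.
Executing a from Q (initial set {v0}):
  after a @ step 1: ∅ (Q stuck)

a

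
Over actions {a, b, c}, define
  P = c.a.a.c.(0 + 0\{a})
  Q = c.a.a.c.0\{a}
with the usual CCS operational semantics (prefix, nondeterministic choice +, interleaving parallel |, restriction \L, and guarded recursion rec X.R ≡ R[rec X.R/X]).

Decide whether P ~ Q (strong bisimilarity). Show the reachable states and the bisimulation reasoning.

Reachable graph of P (5 states):
  m0 = c.a.a.c.(0 + 0\{a}) ⊢ =c=> m1
  m1 = a.a.c.(0 + 0\{a}) ⊢ =a=> m2
  m2 = a.c.(0 + 0\{a}) ⊢ =a=> m3
  m3 = c.(0 + 0\{a}) ⊢ =c=> m4
  m4 = 0 + 0\{a} ⊢ ·
Reachable graph of Q (5 states):
  n0 = c.a.a.c.0\{a} ⊢ =c=> n1
  n1 = a.a.c.0\{a} ⊢ =a=> n2
  n2 = a.c.0\{a} ⊢ =a=> n3
  n3 = c.0\{a} ⊢ =c=> n4
  n4 = 0\{a} ⊢ ·
Bisimilarity quotient blocks:
  B0 = {m0, n0}
  B1 = {m1, n1}
  B2 = {m2, n2}
  B3 = {m3, n3}
  B4 = {m4, n4}
m0 ∈ B0, n0 ∈ B0 → same block

YES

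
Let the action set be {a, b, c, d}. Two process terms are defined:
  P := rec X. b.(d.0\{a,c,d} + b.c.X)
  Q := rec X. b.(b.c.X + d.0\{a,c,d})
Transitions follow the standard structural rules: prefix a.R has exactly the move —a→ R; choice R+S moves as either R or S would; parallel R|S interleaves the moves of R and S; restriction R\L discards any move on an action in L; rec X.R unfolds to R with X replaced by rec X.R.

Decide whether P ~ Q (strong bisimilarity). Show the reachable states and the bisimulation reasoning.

LTS(P): 4 reachable states
  s0 = rec X. b.(d.0\{a,c,d} + b.c.X) | -b-> s1
  s1 = d.0\{a,c,d} + b.c.(rec X. b.(d.0\{a,c,d} + b.c.X)) | -b-> s2, -d-> s3
  s2 = c.(rec X. b.(d.0\{a,c,d} + b.c.X)) | -c-> s0
  s3 = 0\{a,c,d} | ∅
LTS(Q): 4 reachable states
  t0 = rec X. b.(b.c.X + d.0\{a,c,d}) | -b-> t1
  t1 = b.c.(rec X. b.(b.c.X + d.0\{a,c,d})) + d.0\{a,c,d} | -b-> t2, -d-> t3
  t2 = c.(rec X. b.(b.c.X + d.0\{a,c,d})) | -c-> t0
  t3 = 0\{a,c,d} | ∅
Coarsest stable partition (strong bisimilarity classes):
  B0 = {s0, t0}
  B1 = {s1, t1}
  B2 = {s2, t2}
  B3 = {s3, t3}
s0 ∈ B0, t0 ∈ B0 → same block

P ~ Q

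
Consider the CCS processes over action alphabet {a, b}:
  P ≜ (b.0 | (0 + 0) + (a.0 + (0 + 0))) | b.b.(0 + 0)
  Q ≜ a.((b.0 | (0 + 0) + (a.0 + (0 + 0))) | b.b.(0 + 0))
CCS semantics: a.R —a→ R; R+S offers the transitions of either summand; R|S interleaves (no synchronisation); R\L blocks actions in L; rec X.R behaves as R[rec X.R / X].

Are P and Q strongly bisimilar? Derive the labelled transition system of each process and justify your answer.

LTS(P): 9 reachable states
  s0 = (b.0 | (0 + 0) + (a.0 + (0 + 0))) | b.b.(0 + 0) ⊢ —a→ s1, —b→ s2, —b→ s3
  s1 = 0 | b.b.(0 + 0) ⊢ —b→ s4
  s2 = (b.0 | (0 + 0) + (a.0 + (0 + 0))) | b.(0 + 0) ⊢ —a→ s4, —b→ s5, —b→ s6
  s3 = 0 | (0 + 0) | b.b.(0 + 0) ⊢ —b→ s6
  s4 = 0 | b.(0 + 0) ⊢ —b→ s7
  s5 = (b.0 | (0 + 0) + (a.0 + (0 + 0))) | (0 + 0) ⊢ —a→ s7, —b→ s8
  s6 = 0 | (0 + 0) | b.(0 + 0) ⊢ —b→ s8
  s7 = 0 | (0 + 0) ⊢ ·
  s8 = 0 | (0 + 0) | (0 + 0) ⊢ ·
LTS(Q): 10 reachable states
  t0 = a.((b.0 | (0 + 0) + (a.0 + (0 + 0))) | b.b.(0 + 0)) ⊢ —a→ t1
  t1 = (b.0 | (0 + 0) + (a.0 + (0 + 0))) | b.b.(0 + 0) ⊢ —a→ t2, —b→ t3, —b→ t4
  t2 = 0 | b.b.(0 + 0) ⊢ —b→ t5
  t3 = (b.0 | (0 + 0) + (a.0 + (0 + 0))) | b.(0 + 0) ⊢ —a→ t5, —b→ t6, —b→ t7
  t4 = 0 | (0 + 0) | b.b.(0 + 0) ⊢ —b→ t7
  t5 = 0 | b.(0 + 0) ⊢ —b→ t8
  t6 = (b.0 | (0 + 0) + (a.0 + (0 + 0))) | (0 + 0) ⊢ —a→ t8, —b→ t9
  t7 = 0 | (0 + 0) | b.(0 + 0) ⊢ —b→ t9
  t8 = 0 | (0 + 0) ⊢ ·
  t9 = 0 | (0 + 0) | (0 + 0) ⊢ ·
Partition-refinement fixed point:
  B0 = {s0, t1}
  B1 = {s2, t3}
  B2 = {s4, s6, t5, t7}
  B3 = {s7, s8, t8, t9}
  B4 = {s5, t6}
  B5 = {s1, s3, t2, t4}
  B6 = {t0}
s0 ∈ B0, t0 ∈ B6 → different blocks

not bisimilar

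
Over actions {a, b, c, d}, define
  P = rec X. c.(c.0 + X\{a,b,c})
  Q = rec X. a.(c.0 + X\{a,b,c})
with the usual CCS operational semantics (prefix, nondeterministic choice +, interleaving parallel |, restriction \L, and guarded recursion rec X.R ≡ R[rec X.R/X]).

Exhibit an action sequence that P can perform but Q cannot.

c

LTS(P): 3 reachable states
  s0 = rec X. c.(c.0 + X\{a,b,c}) ⊢ --c--▸ s1
  s1 = c.0 + (rec X. c.(c.0 + X\{a,b,c}))\{a,b,c} ⊢ --c--▸ s2
  s2 = 0 ⊢ ·
LTS(Q): 3 reachable states
  t0 = rec X. a.(c.0 + X\{a,b,c}) ⊢ --a--▸ t1
  t1 = c.0 + (rec X. a.(c.0 + X\{a,b,c}))\{a,b,c} ⊢ --c--▸ t2
  t2 = 0 ⊢ ·
Trace ⟨c⟩ through P, begin at {s0}:
  step 1 (c): {s1}
  — P admits the full trace.
Trace ⟨c⟩ through Q, begin at {t0}:
  step 1 (c): no successor for Q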